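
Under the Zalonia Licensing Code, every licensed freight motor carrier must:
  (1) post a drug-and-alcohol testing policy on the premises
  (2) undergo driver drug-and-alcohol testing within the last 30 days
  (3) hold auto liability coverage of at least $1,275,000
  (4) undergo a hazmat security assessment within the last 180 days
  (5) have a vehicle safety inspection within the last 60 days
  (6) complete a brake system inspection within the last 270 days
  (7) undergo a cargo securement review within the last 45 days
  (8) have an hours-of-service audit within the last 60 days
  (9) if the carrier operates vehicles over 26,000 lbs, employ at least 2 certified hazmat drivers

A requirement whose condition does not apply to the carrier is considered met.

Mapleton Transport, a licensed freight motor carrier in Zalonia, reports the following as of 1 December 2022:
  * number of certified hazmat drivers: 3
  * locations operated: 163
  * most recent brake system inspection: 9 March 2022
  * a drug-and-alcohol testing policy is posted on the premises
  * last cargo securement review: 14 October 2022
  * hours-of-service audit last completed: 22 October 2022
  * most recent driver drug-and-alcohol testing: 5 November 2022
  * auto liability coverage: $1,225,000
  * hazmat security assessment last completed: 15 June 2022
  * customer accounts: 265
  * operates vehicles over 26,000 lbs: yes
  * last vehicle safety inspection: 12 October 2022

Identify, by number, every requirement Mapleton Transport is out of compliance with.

1. drug-and-alcohol testing policy present → met
2. driver drug-and-alcohol testing 26 days ago vs limit 30 → met
3. auto liability coverage $1,225,000 < $1,275,000 → not met
4. hazmat security assessment 169 days ago vs limit 180 → met
5. vehicle safety inspection 50 days ago vs limit 60 → met
6. brake system inspection 267 days ago vs limit 270 → met
7. cargo securement review 48 days ago vs limit 45 → not met
8. hours-of-service audit 40 days ago vs limit 60 → met
9. condition 'operates vehicles over 26,000 lbs' holds; certified hazmat drivers 3 ≥ 2 → met
Not met: 3, 7

3, 7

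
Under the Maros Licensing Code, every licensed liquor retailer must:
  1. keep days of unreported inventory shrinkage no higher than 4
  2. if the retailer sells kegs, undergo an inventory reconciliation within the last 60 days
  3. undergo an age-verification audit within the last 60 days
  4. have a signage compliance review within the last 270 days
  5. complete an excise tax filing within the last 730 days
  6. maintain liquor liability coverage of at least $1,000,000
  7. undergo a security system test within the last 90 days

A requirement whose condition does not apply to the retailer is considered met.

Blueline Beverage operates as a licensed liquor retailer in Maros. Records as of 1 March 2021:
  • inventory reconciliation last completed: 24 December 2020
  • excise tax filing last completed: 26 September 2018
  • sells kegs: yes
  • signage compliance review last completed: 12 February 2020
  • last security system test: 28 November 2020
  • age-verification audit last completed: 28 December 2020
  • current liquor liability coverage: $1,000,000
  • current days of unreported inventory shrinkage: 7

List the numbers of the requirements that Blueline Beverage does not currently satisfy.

1. days of unreported inventory shrinkage 7 > 4 → not met
2. condition 'sells kegs' holds; inventory reconciliation 67 days ago vs limit 60 → not met
3. age-verification audit 63 days ago vs limit 60 → not met
4. signage compliance review 383 days ago vs limit 270 → not met
5. excise tax filing 887 days ago vs limit 730 → not met
6. liquor liability coverage $1,000,000 ≥ $1,000,000 → met
7. security system test 93 days ago vs limit 90 → not met
Not met: 1, 2, 3, 4, 5, 7

1, 2, 3, 4, 5, 7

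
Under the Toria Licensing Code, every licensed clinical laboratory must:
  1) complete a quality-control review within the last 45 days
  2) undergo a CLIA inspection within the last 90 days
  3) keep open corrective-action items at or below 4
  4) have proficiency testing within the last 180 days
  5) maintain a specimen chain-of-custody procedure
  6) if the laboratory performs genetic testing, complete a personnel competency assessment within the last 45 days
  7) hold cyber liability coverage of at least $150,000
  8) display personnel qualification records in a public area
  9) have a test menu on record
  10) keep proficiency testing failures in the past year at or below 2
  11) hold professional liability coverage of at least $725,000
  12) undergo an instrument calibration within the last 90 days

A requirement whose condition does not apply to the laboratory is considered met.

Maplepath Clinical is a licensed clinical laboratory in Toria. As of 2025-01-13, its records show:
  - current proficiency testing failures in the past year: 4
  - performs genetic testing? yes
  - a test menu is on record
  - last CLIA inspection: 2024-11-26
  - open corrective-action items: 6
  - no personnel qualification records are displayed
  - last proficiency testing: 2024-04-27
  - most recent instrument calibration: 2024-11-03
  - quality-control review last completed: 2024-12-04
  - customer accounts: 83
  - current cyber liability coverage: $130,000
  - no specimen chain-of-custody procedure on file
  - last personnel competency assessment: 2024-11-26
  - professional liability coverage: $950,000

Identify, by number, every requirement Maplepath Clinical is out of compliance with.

1. quality-control review 40 days ago vs limit 45 → met
2. CLIA inspection 48 days ago vs limit 90 → met
3. open corrective-action items 6 > 4 → not met
4. proficiency testing 261 days ago vs limit 180 → not met
5. specimen chain-of-custody procedure absent → not met
6. condition 'performs genetic testing' holds; personnel competency assessment 48 days ago vs limit 45 → not met
7. cyber liability coverage $130,000 < $150,000 → not met
8. personnel qualification records absent → not met
9. test menu present → met
10. proficiency testing failures in the past year 4 > 2 → not met
11. professional liability coverage $950,000 ≥ $725,000 → met
12. instrument calibration 71 days ago vs limit 90 → met
Not met: 3, 4, 5, 6, 7, 8, 10

3, 4, 5, 6, 7, 8, 10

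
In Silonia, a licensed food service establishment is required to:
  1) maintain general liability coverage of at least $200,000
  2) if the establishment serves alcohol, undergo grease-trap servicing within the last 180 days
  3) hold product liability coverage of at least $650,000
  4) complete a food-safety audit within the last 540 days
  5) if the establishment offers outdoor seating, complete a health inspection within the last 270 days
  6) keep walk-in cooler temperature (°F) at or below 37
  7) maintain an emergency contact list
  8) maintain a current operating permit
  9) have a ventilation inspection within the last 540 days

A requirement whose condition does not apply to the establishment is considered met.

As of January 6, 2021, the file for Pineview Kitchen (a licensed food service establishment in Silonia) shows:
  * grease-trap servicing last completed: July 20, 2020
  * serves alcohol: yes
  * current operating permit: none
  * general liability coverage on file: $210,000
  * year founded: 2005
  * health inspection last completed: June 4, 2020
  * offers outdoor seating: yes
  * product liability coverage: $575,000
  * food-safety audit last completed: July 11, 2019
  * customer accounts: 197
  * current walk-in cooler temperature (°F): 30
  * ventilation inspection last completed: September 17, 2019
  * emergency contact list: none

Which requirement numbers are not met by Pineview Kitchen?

1. general liability coverage $210,000 ≥ $200,000 → met
2. condition 'serves alcohol' holds; grease-trap servicing 170 days ago vs limit 180 → met
3. product liability coverage $575,000 < $650,000 → not met
4. food-safety audit 545 days ago vs limit 540 → not met
5. condition 'offers outdoor seating' holds; health inspection 216 days ago vs limit 270 → met
6. walk-in cooler temperature (°F) 30 ≤ 37 → met
7. emergency contact list absent → not met
8. current operating permit absent → not met
9. ventilation inspection 477 days ago vs limit 540 → met
Not met: 3, 4, 7, 8

3, 4, 7, 8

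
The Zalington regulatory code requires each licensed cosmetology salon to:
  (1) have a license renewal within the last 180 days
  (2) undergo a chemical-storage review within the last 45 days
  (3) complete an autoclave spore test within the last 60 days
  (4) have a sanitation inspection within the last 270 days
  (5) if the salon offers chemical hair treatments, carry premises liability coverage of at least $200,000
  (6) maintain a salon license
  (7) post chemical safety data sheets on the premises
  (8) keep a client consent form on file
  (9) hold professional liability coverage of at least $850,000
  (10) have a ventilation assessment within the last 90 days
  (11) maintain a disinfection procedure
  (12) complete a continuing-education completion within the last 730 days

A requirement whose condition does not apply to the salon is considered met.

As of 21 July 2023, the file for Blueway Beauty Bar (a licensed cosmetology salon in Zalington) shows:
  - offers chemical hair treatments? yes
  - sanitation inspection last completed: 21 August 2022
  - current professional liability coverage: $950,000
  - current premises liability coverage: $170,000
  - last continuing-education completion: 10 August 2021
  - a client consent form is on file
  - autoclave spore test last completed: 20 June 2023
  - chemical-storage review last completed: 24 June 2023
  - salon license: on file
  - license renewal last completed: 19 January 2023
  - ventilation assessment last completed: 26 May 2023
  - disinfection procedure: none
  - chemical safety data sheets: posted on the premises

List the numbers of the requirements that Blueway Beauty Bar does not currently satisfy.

1, 4, 5, 11

1. license renewal 183 days ago vs limit 180 → not met
2. chemical-storage review 27 days ago vs limit 45 → met
3. autoclave spore test 31 days ago vs limit 60 → met
4. sanitation inspection 334 days ago vs limit 270 → not met
5. condition 'offers chemical hair treatments' holds; premises liability coverage $170,000 < $200,000 → not met
6. salon license present → met
7. chemical safety data sheets present → met
8. client consent form present → met
9. professional liability coverage $950,000 ≥ $850,000 → met
10. ventilation assessment 56 days ago vs limit 90 → met
11. disinfection procedure absent → not met
12. continuing-education completion 710 days ago vs limit 730 → met
Not met: 1, 4, 5, 11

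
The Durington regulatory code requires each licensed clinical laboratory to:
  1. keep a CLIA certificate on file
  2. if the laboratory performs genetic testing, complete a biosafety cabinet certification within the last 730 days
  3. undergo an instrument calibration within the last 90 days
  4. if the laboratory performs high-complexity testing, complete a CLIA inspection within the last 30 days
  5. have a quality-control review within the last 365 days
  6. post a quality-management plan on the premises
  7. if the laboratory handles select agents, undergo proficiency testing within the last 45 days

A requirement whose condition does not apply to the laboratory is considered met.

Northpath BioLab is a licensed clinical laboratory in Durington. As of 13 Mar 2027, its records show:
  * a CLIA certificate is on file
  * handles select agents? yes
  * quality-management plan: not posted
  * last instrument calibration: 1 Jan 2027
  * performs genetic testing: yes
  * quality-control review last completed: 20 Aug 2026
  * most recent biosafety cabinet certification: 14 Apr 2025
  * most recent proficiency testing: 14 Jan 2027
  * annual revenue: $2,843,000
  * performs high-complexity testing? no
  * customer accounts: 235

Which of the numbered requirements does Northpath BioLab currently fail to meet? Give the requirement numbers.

6, 7

1. CLIA certificate present → met
2. condition 'performs genetic testing' holds; biosafety cabinet certification 698 days ago vs limit 730 → met
3. instrument calibration 71 days ago vs limit 90 → met
4. condition 'performs high-complexity testing' does not hold → requirement n/a → met
5. quality-control review 205 days ago vs limit 365 → met
6. quality-management plan absent → not met
7. condition 'handles select agents' holds; proficiency testing 58 days ago vs limit 45 → not met
Not met: 6, 7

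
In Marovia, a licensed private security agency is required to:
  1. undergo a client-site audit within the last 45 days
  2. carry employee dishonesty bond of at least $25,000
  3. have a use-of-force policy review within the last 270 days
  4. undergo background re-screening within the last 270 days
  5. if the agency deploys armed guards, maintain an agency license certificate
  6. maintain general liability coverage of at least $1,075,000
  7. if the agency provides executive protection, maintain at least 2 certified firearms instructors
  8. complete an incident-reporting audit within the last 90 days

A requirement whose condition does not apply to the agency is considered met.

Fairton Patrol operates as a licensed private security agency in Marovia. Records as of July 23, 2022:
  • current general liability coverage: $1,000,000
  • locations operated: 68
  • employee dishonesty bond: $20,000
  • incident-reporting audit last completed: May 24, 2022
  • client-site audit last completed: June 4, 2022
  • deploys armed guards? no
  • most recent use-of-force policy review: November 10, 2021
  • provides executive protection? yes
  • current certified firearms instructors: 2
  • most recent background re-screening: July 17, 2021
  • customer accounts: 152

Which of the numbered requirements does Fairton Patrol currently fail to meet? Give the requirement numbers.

1. client-site audit 49 days ago vs limit 45 → not met
2. employee dishonesty bond $20,000 < $25,000 → not met
3. use-of-force policy review 255 days ago vs limit 270 → met
4. background re-screening 371 days ago vs limit 270 → not met
5. condition 'deploys armed guards' does not hold → requirement n/a → met
6. general liability coverage $1,000,000 < $1,075,000 → not met
7. condition 'provides executive protection' holds; certified firearms instructors 2 ≥ 2 → met
8. incident-reporting audit 60 days ago vs limit 90 → met
Not met: 1, 2, 4, 6

1, 2, 4, 6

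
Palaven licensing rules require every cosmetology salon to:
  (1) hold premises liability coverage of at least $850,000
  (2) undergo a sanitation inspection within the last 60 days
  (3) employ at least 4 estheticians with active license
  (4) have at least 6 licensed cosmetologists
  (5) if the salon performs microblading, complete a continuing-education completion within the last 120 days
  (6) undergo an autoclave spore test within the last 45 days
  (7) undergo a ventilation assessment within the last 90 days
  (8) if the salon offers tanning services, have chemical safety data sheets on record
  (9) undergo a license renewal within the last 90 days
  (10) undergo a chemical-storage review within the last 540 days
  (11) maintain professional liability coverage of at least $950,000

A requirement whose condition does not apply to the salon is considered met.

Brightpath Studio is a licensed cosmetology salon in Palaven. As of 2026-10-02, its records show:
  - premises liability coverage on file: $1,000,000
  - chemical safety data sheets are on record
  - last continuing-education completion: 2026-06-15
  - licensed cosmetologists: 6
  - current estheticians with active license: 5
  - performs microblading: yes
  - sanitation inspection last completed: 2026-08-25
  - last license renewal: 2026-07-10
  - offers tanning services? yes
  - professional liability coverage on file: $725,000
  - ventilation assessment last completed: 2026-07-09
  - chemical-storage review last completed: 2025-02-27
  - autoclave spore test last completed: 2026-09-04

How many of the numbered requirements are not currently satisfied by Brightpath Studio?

1. premises liability coverage $1,000,000 ≥ $850,000 → met
2. sanitation inspection 38 days ago vs limit 60 → met
3. estheticians with active license 5 ≥ 4 → met
4. licensed cosmetologists 6 ≥ 6 → met
5. condition 'performs microblading' holds; continuing-education completion 109 days ago vs limit 120 → met
6. autoclave spore test 28 days ago vs limit 45 → met
7. ventilation assessment 85 days ago vs limit 90 → met
8. condition 'offers tanning services' holds; chemical safety data sheets present → met
9. license renewal 84 days ago vs limit 90 → met
10. chemical-storage review 582 days ago vs limit 540 → not met
11. professional liability coverage $725,000 < $950,000 → not met
Not met: 2 of 11

2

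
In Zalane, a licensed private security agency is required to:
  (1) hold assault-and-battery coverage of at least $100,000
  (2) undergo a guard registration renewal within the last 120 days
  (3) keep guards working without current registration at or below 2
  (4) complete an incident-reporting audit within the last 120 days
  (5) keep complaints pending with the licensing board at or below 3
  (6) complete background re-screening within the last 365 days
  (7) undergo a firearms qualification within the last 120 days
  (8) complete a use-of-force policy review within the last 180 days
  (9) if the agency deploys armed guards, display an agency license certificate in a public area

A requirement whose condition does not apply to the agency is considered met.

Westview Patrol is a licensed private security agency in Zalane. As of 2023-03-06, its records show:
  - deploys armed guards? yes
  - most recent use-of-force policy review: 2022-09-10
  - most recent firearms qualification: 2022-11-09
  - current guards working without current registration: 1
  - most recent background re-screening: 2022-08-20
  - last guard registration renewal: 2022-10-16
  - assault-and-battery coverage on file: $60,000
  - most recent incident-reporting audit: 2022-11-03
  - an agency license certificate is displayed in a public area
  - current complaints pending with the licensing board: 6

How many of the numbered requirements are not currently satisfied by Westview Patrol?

1. assault-and-battery coverage $60,000 < $100,000 → not met
2. guard registration renewal 141 days ago vs limit 120 → not met
3. guards working without current registration 1 ≤ 2 → met
4. incident-reporting audit 123 days ago vs limit 120 → not met
5. complaints pending with the licensing board 6 > 3 → not met
6. background re-screening 198 days ago vs limit 365 → met
7. firearms qualification 117 days ago vs limit 120 → met
8. use-of-force policy review 177 days ago vs limit 180 → met
9. condition 'deploys armed guards' holds; agency license certificate present → met
Not met: 4 of 9

4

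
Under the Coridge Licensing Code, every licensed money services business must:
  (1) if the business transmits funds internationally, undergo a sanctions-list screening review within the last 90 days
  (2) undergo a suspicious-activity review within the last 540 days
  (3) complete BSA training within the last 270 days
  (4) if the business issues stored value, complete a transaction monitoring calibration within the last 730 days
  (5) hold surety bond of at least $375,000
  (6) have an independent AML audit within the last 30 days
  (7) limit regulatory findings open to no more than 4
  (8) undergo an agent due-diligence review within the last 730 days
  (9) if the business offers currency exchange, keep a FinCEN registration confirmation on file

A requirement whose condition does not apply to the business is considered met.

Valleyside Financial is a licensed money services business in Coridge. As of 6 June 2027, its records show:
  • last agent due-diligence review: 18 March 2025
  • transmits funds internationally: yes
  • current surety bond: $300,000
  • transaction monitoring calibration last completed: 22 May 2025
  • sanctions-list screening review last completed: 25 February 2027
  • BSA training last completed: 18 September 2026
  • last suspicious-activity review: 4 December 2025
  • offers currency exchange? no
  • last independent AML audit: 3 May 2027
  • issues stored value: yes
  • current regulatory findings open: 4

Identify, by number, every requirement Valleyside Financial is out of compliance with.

1, 2, 4, 5, 6, 8

1. condition 'transmits funds internationally' holds; sanctions-list screening review 101 days ago vs limit 90 → not met
2. suspicious-activity review 549 days ago vs limit 540 → not met
3. BSA training 261 days ago vs limit 270 → met
4. condition 'issues stored value' holds; transaction monitoring calibration 745 days ago vs limit 730 → not met
5. surety bond $300,000 < $375,000 → not met
6. independent AML audit 34 days ago vs limit 30 → not met
7. regulatory findings open 4 ≤ 4 → met
8. agent due-diligence review 810 days ago vs limit 730 → not met
9. condition 'offers currency exchange' does not hold → requirement n/a → met
Not met: 1, 2, 4, 5, 6, 8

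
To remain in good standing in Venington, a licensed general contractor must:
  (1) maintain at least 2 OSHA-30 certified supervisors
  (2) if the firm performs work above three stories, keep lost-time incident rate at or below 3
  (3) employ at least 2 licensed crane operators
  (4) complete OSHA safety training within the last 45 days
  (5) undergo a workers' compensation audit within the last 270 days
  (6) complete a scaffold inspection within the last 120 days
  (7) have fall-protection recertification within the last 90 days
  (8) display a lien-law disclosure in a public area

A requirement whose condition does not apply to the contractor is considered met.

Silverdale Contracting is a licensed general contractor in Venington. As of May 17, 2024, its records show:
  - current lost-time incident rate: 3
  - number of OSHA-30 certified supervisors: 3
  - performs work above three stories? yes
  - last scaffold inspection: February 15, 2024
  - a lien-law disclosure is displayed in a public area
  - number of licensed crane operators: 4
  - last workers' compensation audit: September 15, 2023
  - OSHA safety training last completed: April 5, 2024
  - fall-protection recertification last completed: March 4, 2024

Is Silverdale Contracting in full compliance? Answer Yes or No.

1. OSHA-30 certified supervisors 3 ≥ 2 → met
2. condition 'performs work above three stories' holds; lost-time incident rate 3 ≤ 3 → met
3. licensed crane operators 4 ≥ 2 → met
4. OSHA safety training 42 days ago vs limit 45 → met
5. workers' compensation audit 245 days ago vs limit 270 → met
6. scaffold inspection 92 days ago vs limit 120 → met
7. fall-protection recertification 74 days ago vs limit 90 → met
8. lien-law disclosure present → met
All met.

Yes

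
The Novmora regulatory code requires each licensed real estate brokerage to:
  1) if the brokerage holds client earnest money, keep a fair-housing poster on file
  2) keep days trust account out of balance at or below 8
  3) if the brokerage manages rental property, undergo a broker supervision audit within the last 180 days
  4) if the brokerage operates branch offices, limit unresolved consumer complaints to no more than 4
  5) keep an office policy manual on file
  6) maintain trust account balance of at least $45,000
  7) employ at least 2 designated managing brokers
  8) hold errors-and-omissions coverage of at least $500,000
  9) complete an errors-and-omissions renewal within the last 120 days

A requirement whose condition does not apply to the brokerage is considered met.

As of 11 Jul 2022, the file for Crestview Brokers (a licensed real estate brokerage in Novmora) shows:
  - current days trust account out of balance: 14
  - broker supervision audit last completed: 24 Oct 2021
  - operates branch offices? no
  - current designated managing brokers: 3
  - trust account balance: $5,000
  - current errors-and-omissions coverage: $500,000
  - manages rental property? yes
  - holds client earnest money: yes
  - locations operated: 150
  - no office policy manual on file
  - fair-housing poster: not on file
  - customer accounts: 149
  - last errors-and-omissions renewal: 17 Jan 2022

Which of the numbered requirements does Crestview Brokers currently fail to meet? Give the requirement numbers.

1. condition 'holds client earnest money' holds; fair-housing poster absent → not met
2. days trust account out of balance 14 > 8 → not met
3. condition 'manages rental property' holds; broker supervision audit 260 days ago vs limit 180 → not met
4. condition 'operates branch offices' does not hold → requirement n/a → met
5. office policy manual absent → not met
6. trust account balance $5,000 < $45,000 → not met
7. designated managing brokers 3 ≥ 2 → met
8. errors-and-omissions coverage $500,000 ≥ $500,000 → met
9. errors-and-omissions renewal 175 days ago vs limit 120 → not met
Not met: 1, 2, 3, 5, 6, 9

1, 2, 3, 5, 6, 9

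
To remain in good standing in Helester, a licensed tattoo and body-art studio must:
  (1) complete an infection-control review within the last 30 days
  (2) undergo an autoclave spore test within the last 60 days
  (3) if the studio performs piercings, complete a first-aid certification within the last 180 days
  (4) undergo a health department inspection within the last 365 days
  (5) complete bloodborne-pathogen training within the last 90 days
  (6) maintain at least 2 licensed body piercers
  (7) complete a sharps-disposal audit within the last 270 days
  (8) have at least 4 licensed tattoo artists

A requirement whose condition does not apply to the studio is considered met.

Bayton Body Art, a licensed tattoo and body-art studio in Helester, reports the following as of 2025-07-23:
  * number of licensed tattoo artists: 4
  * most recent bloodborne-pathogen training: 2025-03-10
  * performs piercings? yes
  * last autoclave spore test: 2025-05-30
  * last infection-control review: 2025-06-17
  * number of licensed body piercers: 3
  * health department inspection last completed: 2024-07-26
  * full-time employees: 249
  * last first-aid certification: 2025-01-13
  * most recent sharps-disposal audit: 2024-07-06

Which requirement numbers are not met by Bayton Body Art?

1. infection-control review 36 days ago vs limit 30 → not met
2. autoclave spore test 54 days ago vs limit 60 → met
3. condition 'performs piercings' holds; first-aid certification 191 days ago vs limit 180 → not met
4. health department inspection 362 days ago vs limit 365 → met
5. bloodborne-pathogen training 135 days ago vs limit 90 → not met
6. licensed body piercers 3 ≥ 2 → met
7. sharps-disposal audit 382 days ago vs limit 270 → not met
8. licensed tattoo artists 4 ≥ 4 → met
Not met: 1, 3, 5, 7

1, 3, 5, 7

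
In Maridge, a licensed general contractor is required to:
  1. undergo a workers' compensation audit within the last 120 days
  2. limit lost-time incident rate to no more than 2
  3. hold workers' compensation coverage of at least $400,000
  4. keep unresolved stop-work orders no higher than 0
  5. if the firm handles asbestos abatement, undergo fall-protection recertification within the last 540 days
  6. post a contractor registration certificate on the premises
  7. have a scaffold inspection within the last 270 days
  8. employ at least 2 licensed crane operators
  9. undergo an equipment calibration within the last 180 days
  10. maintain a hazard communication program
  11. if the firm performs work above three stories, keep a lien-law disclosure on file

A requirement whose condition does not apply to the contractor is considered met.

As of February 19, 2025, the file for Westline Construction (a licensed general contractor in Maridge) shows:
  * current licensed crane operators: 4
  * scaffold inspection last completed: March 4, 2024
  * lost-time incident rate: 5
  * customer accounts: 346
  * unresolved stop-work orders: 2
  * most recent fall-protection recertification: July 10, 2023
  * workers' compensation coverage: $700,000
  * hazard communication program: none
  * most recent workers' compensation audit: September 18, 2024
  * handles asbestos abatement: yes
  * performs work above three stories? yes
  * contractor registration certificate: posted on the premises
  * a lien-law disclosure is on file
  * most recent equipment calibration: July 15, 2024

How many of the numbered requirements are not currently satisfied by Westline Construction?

1. workers' compensation audit 154 days ago vs limit 120 → not met
2. lost-time incident rate 5 > 2 → not met
3. workers' compensation coverage $700,000 ≥ $400,000 → met
4. unresolved stop-work orders 2 > 0 → not met
5. condition 'handles asbestos abatement' holds; fall-protection recertification 590 days ago vs limit 540 → not met
6. contractor registration certificate present → met
7. scaffold inspection 352 days ago vs limit 270 → not met
8. licensed crane operators 4 ≥ 2 → met
9. equipment calibration 219 days ago vs limit 180 → not met
10. hazard communication program absent → not met
11. condition 'performs work above three stories' holds; lien-law disclosure present → met
Not met: 7 of 11

7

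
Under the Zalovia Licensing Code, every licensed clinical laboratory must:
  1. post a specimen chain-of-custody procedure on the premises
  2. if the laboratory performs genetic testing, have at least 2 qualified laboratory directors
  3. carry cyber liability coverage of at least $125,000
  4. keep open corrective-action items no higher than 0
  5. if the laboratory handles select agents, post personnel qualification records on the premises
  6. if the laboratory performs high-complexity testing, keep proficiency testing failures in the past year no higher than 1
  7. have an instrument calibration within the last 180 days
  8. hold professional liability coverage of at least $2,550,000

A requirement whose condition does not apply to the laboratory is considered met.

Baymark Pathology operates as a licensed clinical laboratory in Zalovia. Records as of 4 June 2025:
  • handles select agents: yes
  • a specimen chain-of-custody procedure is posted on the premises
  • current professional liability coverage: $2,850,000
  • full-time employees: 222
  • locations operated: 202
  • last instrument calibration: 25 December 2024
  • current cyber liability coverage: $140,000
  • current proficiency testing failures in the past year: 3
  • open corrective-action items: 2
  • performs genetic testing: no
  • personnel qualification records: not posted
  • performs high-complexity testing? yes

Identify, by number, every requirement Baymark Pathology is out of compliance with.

1. specimen chain-of-custody procedure present → met
2. condition 'performs genetic testing' does not hold → requirement n/a → met
3. cyber liability coverage $140,000 ≥ $125,000 → met
4. open corrective-action items 2 > 0 → not met
5. condition 'handles select agents' holds; personnel qualification records absent → not met
6. condition 'performs high-complexity testing' holds; proficiency testing failures in the past year 3 > 1 → not met
7. instrument calibration 161 days ago vs limit 180 → met
8. professional liability coverage $2,850,000 ≥ $2,550,000 → met
Not met: 4, 5, 6

4, 5, 6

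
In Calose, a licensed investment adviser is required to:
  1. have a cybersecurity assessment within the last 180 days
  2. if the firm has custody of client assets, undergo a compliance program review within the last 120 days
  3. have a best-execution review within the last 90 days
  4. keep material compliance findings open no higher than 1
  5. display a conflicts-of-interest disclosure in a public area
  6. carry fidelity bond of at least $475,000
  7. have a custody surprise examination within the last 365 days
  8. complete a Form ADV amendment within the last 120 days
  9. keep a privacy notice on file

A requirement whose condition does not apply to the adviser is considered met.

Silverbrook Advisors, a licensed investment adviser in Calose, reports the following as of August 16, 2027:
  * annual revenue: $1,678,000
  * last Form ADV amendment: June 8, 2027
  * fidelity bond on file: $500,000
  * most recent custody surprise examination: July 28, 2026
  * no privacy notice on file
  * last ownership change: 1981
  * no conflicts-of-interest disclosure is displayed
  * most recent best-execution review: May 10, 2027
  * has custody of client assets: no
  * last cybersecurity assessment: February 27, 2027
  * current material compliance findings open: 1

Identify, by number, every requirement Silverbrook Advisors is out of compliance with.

1. cybersecurity assessment 170 days ago vs limit 180 → met
2. condition 'has custody of client assets' does not hold → requirement n/a → met
3. best-execution review 98 days ago vs limit 90 → not met
4. material compliance findings open 1 ≤ 1 → met
5. conflicts-of-interest disclosure absent → not met
6. fidelity bond $500,000 ≥ $475,000 → met
7. custody surprise examination 384 days ago vs limit 365 → not met
8. Form ADV amendment 69 days ago vs limit 120 → met
9. privacy notice absent → not met
Not met: 3, 5, 7, 9

3, 5, 7, 9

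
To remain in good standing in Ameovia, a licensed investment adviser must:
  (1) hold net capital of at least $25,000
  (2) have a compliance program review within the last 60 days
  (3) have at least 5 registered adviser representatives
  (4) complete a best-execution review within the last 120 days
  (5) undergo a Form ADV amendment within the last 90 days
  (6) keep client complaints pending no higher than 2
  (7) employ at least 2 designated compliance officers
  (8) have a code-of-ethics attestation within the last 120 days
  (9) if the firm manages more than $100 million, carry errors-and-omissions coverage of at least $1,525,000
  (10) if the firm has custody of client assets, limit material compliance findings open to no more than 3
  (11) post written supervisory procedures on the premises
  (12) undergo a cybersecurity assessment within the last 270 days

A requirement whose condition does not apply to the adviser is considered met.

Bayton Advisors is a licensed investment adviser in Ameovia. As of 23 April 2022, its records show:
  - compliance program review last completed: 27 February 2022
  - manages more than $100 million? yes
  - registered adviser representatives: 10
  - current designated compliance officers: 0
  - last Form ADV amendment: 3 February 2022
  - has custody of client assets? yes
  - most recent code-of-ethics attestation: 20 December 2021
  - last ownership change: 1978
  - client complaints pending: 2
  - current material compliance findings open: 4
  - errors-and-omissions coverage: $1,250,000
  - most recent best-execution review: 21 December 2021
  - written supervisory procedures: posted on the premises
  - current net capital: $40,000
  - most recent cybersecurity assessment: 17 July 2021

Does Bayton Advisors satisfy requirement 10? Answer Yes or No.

No

10. condition 'has custody of client assets' holds; material compliance findings open 4 > 3 → not met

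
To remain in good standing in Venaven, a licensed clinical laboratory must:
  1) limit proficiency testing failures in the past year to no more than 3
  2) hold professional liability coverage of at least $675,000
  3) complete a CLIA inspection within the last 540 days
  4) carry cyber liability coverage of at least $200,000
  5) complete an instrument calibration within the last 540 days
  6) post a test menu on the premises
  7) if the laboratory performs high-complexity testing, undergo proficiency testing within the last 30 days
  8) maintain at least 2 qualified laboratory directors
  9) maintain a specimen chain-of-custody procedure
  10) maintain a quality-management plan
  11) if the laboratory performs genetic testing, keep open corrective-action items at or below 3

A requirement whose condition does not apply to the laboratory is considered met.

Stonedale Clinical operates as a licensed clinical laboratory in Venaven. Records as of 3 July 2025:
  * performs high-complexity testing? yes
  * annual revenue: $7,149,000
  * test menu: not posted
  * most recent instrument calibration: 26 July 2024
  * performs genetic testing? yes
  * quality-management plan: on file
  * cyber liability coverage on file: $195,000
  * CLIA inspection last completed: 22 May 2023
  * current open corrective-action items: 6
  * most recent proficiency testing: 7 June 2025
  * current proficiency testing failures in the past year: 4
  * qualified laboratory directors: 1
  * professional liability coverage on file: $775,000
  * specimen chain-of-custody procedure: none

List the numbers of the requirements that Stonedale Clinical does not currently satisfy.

1, 3, 4, 6, 8, 9, 11

1. proficiency testing failures in the past year 4 > 3 → not met
2. professional liability coverage $775,000 ≥ $675,000 → met
3. CLIA inspection 773 days ago vs limit 540 → not met
4. cyber liability coverage $195,000 < $200,000 → not met
5. instrument calibration 342 days ago vs limit 540 → met
6. test menu absent → not met
7. condition 'performs high-complexity testing' holds; proficiency testing 26 days ago vs limit 30 → met
8. qualified laboratory directors 1 < 2 → not met
9. specimen chain-of-custody procedure absent → not met
10. quality-management plan present → met
11. condition 'performs genetic testing' holds; open corrective-action items 6 > 3 → not met
Not met: 1, 3, 4, 6, 8, 9, 11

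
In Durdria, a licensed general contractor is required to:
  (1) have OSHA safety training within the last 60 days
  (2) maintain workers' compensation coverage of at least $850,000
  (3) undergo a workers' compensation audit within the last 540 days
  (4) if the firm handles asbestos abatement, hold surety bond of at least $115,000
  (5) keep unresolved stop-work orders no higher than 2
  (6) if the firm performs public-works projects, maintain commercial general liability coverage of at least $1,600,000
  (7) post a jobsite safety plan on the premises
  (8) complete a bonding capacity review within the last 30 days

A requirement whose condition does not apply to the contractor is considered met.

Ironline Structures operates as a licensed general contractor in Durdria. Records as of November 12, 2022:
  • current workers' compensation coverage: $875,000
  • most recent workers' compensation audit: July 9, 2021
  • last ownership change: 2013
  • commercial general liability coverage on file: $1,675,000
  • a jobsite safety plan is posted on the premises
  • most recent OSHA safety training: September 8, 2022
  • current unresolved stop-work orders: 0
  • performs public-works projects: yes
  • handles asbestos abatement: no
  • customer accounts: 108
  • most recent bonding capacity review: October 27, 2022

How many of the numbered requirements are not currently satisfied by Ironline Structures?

1. OSHA safety training 65 days ago vs limit 60 → not met
2. workers' compensation coverage $875,000 ≥ $850,000 → met
3. workers' compensation audit 491 days ago vs limit 540 → met
4. condition 'handles asbestos abatement' does not hold → requirement n/a → met
5. unresolved stop-work orders 0 ≤ 2 → met
6. condition 'performs public-works projects' holds; commercial general liability coverage $1,675,000 ≥ $1,600,000 → met
7. jobsite safety plan present → met
8. bonding capacity review 16 days ago vs limit 30 → met
Not met: 1 of 8

1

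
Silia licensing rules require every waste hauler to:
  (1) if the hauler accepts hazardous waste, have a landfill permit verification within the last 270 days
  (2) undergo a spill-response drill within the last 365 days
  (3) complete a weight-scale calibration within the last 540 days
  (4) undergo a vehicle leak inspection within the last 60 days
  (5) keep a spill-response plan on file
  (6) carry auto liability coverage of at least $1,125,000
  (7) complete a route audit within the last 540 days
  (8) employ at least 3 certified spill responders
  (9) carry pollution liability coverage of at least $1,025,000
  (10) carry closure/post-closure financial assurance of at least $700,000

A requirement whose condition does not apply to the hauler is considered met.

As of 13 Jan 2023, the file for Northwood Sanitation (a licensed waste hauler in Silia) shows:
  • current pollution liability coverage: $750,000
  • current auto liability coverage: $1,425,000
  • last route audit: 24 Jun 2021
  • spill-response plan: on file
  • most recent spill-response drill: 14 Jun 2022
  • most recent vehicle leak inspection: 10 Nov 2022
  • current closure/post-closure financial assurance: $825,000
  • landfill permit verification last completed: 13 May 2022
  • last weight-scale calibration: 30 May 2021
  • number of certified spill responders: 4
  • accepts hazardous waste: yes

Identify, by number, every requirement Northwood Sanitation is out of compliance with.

1. condition 'accepts hazardous waste' holds; landfill permit verification 245 days ago vs limit 270 → met
2. spill-response drill 213 days ago vs limit 365 → met
3. weight-scale calibration 593 days ago vs limit 540 → not met
4. vehicle leak inspection 64 days ago vs limit 60 → not met
5. spill-response plan present → met
6. auto liability coverage $1,425,000 ≥ $1,125,000 → met
7. route audit 568 days ago vs limit 540 → not met
8. certified spill responders 4 ≥ 3 → met
9. pollution liability coverage $750,000 < $1,025,000 → not met
10. closure/post-closure financial assurance $825,000 ≥ $700,000 → met
Not met: 3, 4, 7, 9

3, 4, 7, 9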